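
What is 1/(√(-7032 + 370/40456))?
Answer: -2*I*√719323412327/142243111 ≈ -0.011925*I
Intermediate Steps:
1/(√(-7032 + 370/40456)) = 1/(√(-7032 + 370*(1/40456))) = 1/(√(-7032 + 185/20228)) = 1/(√(-142243111/20228)) = 1/(I*√719323412327/10114) = -2*I*√719323412327/142243111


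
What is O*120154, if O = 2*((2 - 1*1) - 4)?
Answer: -720924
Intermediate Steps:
O = -6 (O = 2*((2 - 1) - 4) = 2*(1 - 4) = 2*(-3) = -6)
O*120154 = -6*120154 = -720924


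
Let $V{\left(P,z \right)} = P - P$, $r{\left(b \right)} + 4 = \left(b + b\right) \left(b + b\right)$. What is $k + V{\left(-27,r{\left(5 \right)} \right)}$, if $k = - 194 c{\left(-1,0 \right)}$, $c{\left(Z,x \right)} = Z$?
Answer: $194$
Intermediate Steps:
$r{\left(b \right)} = -4 + 4 b^{2}$ ($r{\left(b \right)} = -4 + \left(b + b\right) \left(b + b\right) = -4 + 2 b 2 b = -4 + 4 b^{2}$)
$V{\left(P,z \right)} = 0$
$k = 194$ ($k = \left(-194\right) \left(-1\right) = 194$)
$k + V{\left(-27,r{\left(5 \right)} \right)} = 194 + 0 = 194$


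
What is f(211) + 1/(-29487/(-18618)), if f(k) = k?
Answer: 2080125/9829 ≈ 211.63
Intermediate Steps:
f(211) + 1/(-29487/(-18618)) = 211 + 1/(-29487/(-18618)) = 211 + 1/(-29487*(-1/18618)) = 211 + 1/(9829/6206) = 211 + 6206/9829 = 2080125/9829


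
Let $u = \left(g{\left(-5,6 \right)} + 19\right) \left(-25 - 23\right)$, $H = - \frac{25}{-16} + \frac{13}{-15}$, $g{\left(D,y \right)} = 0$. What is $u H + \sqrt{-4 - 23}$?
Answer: $- \frac{3173}{5} + 3 i \sqrt{3} \approx -634.6 + 5.1962 i$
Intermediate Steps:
$H = \frac{167}{240}$ ($H = \left(-25\right) \left(- \frac{1}{16}\right) + 13 \left(- \frac{1}{15}\right) = \frac{25}{16} - \frac{13}{15} = \frac{167}{240} \approx 0.69583$)
$u = -912$ ($u = \left(0 + 19\right) \left(-25 - 23\right) = 19 \left(-48\right) = -912$)
$u H + \sqrt{-4 - 23} = \left(-912\right) \frac{167}{240} + \sqrt{-4 - 23} = - \frac{3173}{5} + \sqrt{-27} = - \frac{3173}{5} + 3 i \sqrt{3}$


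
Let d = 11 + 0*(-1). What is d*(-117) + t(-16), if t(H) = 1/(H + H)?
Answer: -41185/32 ≈ -1287.0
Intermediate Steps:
d = 11 (d = 11 + 0 = 11)
t(H) = 1/(2*H)
d*(-117) + t(-16) = 11*(-117) + (1/2)/(-16) = -1287 + (1/2)*(-1/16) = -1287 - 1/32 = -41185/32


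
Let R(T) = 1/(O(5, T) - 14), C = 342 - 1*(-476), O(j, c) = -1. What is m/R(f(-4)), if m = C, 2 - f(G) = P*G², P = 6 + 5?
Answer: -12270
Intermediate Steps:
P = 11
f(G) = 2 - 11*G²
C = 818 (C = 342 + 476 = 818)
m = 818
R(T) = -1/15 (R(T) = 1/(-1 - 14) = 1/(-15) = -1/15)
m/R(f(-4)) = 818/(-1/15) = 818*(-15) = -12270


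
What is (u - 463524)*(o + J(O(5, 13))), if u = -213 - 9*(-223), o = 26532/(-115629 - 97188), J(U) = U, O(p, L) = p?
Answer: -14517252930/6449 ≈ -2.2511e+6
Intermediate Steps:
o = -804/6449 (o = 26532/(-212817) = 26532*(-1/212817) = -804/6449 ≈ -0.12467)
u = 1794 (u = -213 + 2007 = 1794)
(u - 463524)*(o + J(O(5, 13))) = (1794 - 463524)*(-804/6449 + 5) = -461730*31441/6449 = -14517252930/6449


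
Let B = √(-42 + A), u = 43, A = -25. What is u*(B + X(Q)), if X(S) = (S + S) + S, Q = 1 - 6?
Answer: -645 + 43*I*√67 ≈ -645.0 + 351.97*I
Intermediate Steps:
Q = -5
B = I*√67 (B = √(-42 - 25) = √(-67) = I*√67 ≈ 8.1853*I)
X(S) = 3*S (X(S) = 2*S + S = 3*S)
u*(B + X(Q)) = 43*(I*√67 + 3*(-5)) = 43*(I*√67 - 15) = 43*(-15 + I*√67) = -645 + 43*I*√67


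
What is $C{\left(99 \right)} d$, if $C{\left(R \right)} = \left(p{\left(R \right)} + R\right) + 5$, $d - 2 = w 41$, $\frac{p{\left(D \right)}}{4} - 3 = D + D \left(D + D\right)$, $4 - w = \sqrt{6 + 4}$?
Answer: $13100720 - 3235720 \sqrt{10} \approx 2.8685 \cdot 10^{6}$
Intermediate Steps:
$w = 4 - \sqrt{10}$ ($w = 4 - \sqrt{6 + 4} = 4 - \sqrt{10} \approx 0.83772$)
$p{\left(D \right)} = 12 + 4 D + 8 D^{2}$ ($p{\left(D \right)} = 12 + 4 \left(D + D \left(D + D\right)\right) = 12 + 4 \left(D + D 2 D\right) = 12 + 4 \left(D + 2 D^{2}\right) = 12 + \left(4 D + 8 D^{2}\right) = 12 + 4 D + 8 D^{2}$)
$d = 166 - 41 \sqrt{10}$ ($d = 2 + \left(4 - \sqrt{10}\right) 41 = 2 + \left(164 - 41 \sqrt{10}\right) = 166 - 41 \sqrt{10} \approx 36.347$)
$C{\left(R \right)} = 17 + 5 R + 8 R^{2}$ ($C{\left(R \right)} = \left(\left(12 + 4 R + 8 R^{2}\right) + R\right) + 5 = \left(12 + 5 R + 8 R^{2}\right) + 5 = 17 + 5 R + 8 R^{2}$)
$C{\left(99 \right)} d = \left(17 + 5 \cdot 99 + 8 \cdot 99^{2}\right) \left(166 - 41 \sqrt{10}\right) = \left(17 + 495 + 8 \cdot 9801\right) \left(166 - 41 \sqrt{10}\right) = \left(17 + 495 + 78408\right) \left(166 - 41 \sqrt{10}\right) = 78920 \left(166 - 41 \sqrt{10}\right) = 13100720 - 3235720 \sqrt{10}$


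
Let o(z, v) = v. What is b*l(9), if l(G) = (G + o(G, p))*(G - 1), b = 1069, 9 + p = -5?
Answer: -42760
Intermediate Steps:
p = -14 (p = -9 - 5 = -14)
l(G) = (-1 + G)*(-14 + G) (l(G) = (G - 14)*(G - 1) = (-14 + G)*(-1 + G) = (-1 + G)*(-14 + G))
b*l(9) = 1069*(14 + 9**2 - 15*9) = 1069*(14 + 81 - 135) = 1069*(-40) = -42760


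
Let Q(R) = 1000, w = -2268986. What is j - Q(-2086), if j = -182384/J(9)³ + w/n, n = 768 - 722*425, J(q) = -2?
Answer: 3337122211/153041 ≈ 21805.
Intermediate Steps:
n = -306082 (n = 768 - 306850 = -306082)
j = 3490163211/153041 (j = -182384/((-2)³) - 2268986/(-306082) = -182384/(-8) - 2268986*(-1/306082) = -182384*(-⅛) + 1134493/153041 = 22798 + 1134493/153041 = 3490163211/153041 ≈ 22805.)
j - Q(-2086) = 3490163211/153041 - 1*1000 = 3490163211/153041 - 1000 = 3337122211/153041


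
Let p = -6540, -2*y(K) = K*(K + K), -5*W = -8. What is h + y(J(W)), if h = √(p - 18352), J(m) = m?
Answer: -64/25 + 14*I*√127 ≈ -2.56 + 157.77*I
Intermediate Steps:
W = 8/5 (W = -⅕*(-8) = 8/5 ≈ 1.6000)
y(K) = -K² (y(K) = -K*(K + K)/2 = -K*2*K/2 = -K²)
h = 14*I*√127 (h = √(-6540 - 18352) = √(-24892) = 14*I*√127 ≈ 157.77*I)
h + y(J(W)) = 14*I*√127 - (8/5)² = 14*I*√127 - 1*64/25 = 14*I*√127 - 64/25 = -64/25 + 14*I*√127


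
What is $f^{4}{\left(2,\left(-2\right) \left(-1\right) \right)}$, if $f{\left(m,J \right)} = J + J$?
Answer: $256$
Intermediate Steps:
$f{\left(m,J \right)} = 2 J$
$f^{4}{\left(2,\left(-2\right) \left(-1\right) \right)} = \left(2 \left(\left(-2\right) \left(-1\right)\right)\right)^{4} = \left(2 \cdot 2\right)^{4} = 4^{4} = 256$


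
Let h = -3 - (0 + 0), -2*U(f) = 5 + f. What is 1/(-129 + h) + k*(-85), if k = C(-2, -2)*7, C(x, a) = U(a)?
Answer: 117809/132 ≈ 892.49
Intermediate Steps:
U(f) = -5/2 - f/2 (U(f) = -(5 + f)/2 = -5/2 - f/2)
C(x, a) = -5/2 - a/2
h = -3 (h = -3 - 1*0 = -3 + 0 = -3)
k = -21/2 (k = (-5/2 - ½*(-2))*7 = (-5/2 + 1)*7 = -3/2*7 = -21/2 ≈ -10.500)
1/(-129 + h) + k*(-85) = 1/(-129 - 3) - 21/2*(-85) = 1/(-132) + 1785/2 = -1/132 + 1785/2 = 117809/132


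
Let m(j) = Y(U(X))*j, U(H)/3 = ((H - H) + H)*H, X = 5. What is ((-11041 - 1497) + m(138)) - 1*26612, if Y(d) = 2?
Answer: -38874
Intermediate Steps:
U(H) = 3*H² (U(H) = 3*(((H - H) + H)*H) = 3*((0 + H)*H) = 3*(H*H) = 3*H²)
m(j) = 2*j
((-11041 - 1497) + m(138)) - 1*26612 = ((-11041 - 1497) + 2*138) - 1*26612 = (-12538 + 276) - 26612 = -12262 - 26612 = -38874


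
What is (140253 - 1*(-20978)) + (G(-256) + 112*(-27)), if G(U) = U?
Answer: 157951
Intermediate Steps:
(140253 - 1*(-20978)) + (G(-256) + 112*(-27)) = (140253 - 1*(-20978)) + (-256 + 112*(-27)) = (140253 + 20978) + (-256 - 3024) = 161231 - 3280 = 157951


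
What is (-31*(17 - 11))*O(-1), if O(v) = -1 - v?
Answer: 0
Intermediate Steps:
(-31*(17 - 11))*O(-1) = (-31*(17 - 11))*(-1 - 1*(-1)) = (-31*6)*(-1 + 1) = -186*0 = 0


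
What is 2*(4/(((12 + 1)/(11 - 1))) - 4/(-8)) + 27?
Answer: 444/13 ≈ 34.154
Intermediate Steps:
2*(4/(((12 + 1)/(11 - 1))) - 4/(-8)) + 27 = 2*(4/((13/10)) - 4*(-⅛)) + 27 = 2*(4/((13*(⅒))) + ½) + 27 = 2*(4/(13/10) + ½) + 27 = 2*(4*(10/13) + ½) + 27 = 2*(40/13 + ½) + 27 = 2*(93/26) + 27 = 93/13 + 27 = 444/13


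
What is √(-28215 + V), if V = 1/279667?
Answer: 2*I*√551699398813367/279667 ≈ 167.97*I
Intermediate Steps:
V = 1/279667 ≈ 3.5757e-6
√(-28215 + V) = √(-28215 + 1/279667) = √(-7890804404/279667) = 2*I*√551699398813367/279667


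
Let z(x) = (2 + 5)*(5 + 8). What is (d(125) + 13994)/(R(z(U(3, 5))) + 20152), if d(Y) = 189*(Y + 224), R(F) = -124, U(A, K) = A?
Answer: 79955/20028 ≈ 3.9922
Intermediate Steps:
z(x) = 91 (z(x) = 7*13 = 91)
d(Y) = 42336 + 189*Y (d(Y) = 189*(224 + Y) = 42336 + 189*Y)
(d(125) + 13994)/(R(z(U(3, 5))) + 20152) = ((42336 + 189*125) + 13994)/(-124 + 20152) = ((42336 + 23625) + 13994)/20028 = (65961 + 13994)*(1/20028) = 79955*(1/20028) = 79955/20028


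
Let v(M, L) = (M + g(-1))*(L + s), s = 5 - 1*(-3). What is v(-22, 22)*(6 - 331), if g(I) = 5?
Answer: 165750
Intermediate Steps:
s = 8 (s = 5 + 3 = 8)
v(M, L) = (5 + M)*(8 + L) (v(M, L) = (M + 5)*(L + 8) = (5 + M)*(8 + L))
v(-22, 22)*(6 - 331) = (40 + 5*22 + 8*(-22) + 22*(-22))*(6 - 331) = (40 + 110 - 176 - 484)*(-325) = -510*(-325) = 165750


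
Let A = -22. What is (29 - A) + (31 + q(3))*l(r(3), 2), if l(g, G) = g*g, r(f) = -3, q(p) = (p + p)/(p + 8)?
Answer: 3684/11 ≈ 334.91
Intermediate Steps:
q(p) = 2*p/(8 + p) (q(p) = (2*p)/(8 + p) = 2*p/(8 + p))
l(g, G) = g²
(29 - A) + (31 + q(3))*l(r(3), 2) = (29 - 1*(-22)) + (31 + 2*3/(8 + 3))*(-3)² = (29 + 22) + (31 + 2*3/11)*9 = 51 + (31 + 2*3*(1/11))*9 = 51 + (31 + 6/11)*9 = 51 + (347/11)*9 = 51 + 3123/11 = 3684/11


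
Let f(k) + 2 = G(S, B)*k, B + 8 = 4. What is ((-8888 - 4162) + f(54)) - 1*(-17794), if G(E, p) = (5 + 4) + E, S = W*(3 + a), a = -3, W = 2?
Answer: 5228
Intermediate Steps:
B = -4 (B = -8 + 4 = -4)
S = 0 (S = 2*(3 - 3) = 2*0 = 0)
G(E, p) = 9 + E
f(k) = -2 + 9*k (f(k) = -2 + (9 + 0)*k = -2 + 9*k)
((-8888 - 4162) + f(54)) - 1*(-17794) = ((-8888 - 4162) + (-2 + 9*54)) - 1*(-17794) = (-13050 + (-2 + 486)) + 17794 = (-13050 + 484) + 17794 = -12566 + 17794 = 5228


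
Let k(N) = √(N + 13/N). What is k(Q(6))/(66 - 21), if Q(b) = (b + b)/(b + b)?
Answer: √14/45 ≈ 0.083148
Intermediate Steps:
Q(b) = 1 (Q(b) = (2*b)/((2*b)) = (2*b)*(1/(2*b)) = 1)
k(Q(6))/(66 - 21) = √(1 + 13/1)/(66 - 21) = √(1 + 13*1)/45 = √(1 + 13)*(1/45) = √14*(1/45) = √14/45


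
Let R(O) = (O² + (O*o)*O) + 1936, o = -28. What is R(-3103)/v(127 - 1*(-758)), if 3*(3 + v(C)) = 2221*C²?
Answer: -259970507/579847572 ≈ -0.44834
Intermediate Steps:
v(C) = -3 + 2221*C²/3 (v(C) = -3 + (2221*C²)/3 = -3 + 2221*C²/3)
R(O) = 1936 - 27*O² (R(O) = (O² + (O*(-28))*O) + 1936 = (O² + (-28*O)*O) + 1936 = (O² - 28*O²) + 1936 = -27*O² + 1936 = 1936 - 27*O²)
R(-3103)/v(127 - 1*(-758)) = (1936 - 27*(-3103)²)/(-3 + 2221*(127 - 1*(-758))²/3) = (1936 - 27*9628609)/(-3 + 2221*(127 + 758)²/3) = (1936 - 259972443)/(-3 + (2221/3)*885²) = -259970507/(-3 + (2221/3)*783225) = -259970507/(-3 + 579847575) = -259970507/579847572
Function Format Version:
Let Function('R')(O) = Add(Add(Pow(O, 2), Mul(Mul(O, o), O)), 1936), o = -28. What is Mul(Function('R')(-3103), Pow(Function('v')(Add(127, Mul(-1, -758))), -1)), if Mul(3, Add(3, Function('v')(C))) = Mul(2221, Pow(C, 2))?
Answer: Rational(-259970507, 579847572) ≈ -0.44834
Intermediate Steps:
Function('v')(C) = Add(-3, Mul(Rational(2221, 3), Pow(C, 2))) (Function('v')(C) = Add(-3, Mul(Rational(1, 3), Mul(2221, Pow(C, 2)))) = Add(-3, Mul(Rational(2221, 3), Pow(C, 2))))
Function('R')(O) = Add(1936, Mul(-27, Pow(O, 2))) (Function('R')(O) = Add(Add(Pow(O, 2), Mul(Mul(O, -28), O)), 1936) = Add(Add(Pow(O, 2), Mul(Mul(-28, O), O)), 1936) = Add(Add(Pow(O, 2), Mul(-28, Pow(O, 2))), 1936) = Add(Mul(-27, Pow(O, 2)), 1936) = Add(1936, Mul(-27, Pow(O, 2))))
Mul(Function('R')(-3103), Pow(Function('v')(Add(127, Mul(-1, -758))), -1)) = Mul(Add(1936, Mul(-27, Pow(-3103, 2))), Pow(Add(-3, Mul(Rational(2221, 3), Pow(Add(127, Mul(-1, -758)), 2))), -1)) = Mul(Add(1936, Mul(-27, 9628609)), Pow(Add(-3, Mul(Rational(2221, 3), Pow(Add(127, 758), 2))), -1)) = Mul(Add(1936, -259972443), Pow(Add(-3, Mul(Rational(2221, 3), Pow(885, 2))), -1)) = Mul(-259970507, Pow(Add(-3, Mul(Rational(2221, 3), 783225)), -1)) = Mul(-259970507, Pow(Add(-3, 579847575), -1)) = Mul(-259970507, Pow(579847572, -1)) = Mul(-259970507, Rational(1, 579847572)) = Rational(-259970507, 579847572)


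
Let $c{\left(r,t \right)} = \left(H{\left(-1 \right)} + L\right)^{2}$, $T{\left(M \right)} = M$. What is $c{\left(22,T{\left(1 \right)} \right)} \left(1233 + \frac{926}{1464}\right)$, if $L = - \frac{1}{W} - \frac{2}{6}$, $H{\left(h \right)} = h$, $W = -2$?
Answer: $\frac{22575475}{26352} \approx 856.69$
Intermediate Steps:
$L = \frac{1}{6}$ ($L = - \frac{1}{-2} - \frac{2}{6} = \left(-1\right) \left(- \frac{1}{2}\right) - \frac{1}{3} = \frac{1}{2} - \frac{1}{3} = \frac{1}{6} \approx 0.16667$)
$c{\left(r,t \right)} = \frac{25}{36}$ ($c{\left(r,t \right)} = \left(-1 + \frac{1}{6}\right)^{2} = \left(- \frac{5}{6}\right)^{2} = \frac{25}{36}$)
$c{\left(22,T{\left(1 \right)} \right)} \left(1233 + \frac{926}{1464}\right) = \frac{25 \left(1233 + \frac{926}{1464}\right)}{36} = \frac{25 \left(1233 + 926 \cdot \frac{1}{1464}\right)}{36} = \frac{25 \left(1233 + \frac{463}{732}\right)}{36} = \frac{25}{36} \cdot \frac{903019}{732} = \frac{22575475}{26352}$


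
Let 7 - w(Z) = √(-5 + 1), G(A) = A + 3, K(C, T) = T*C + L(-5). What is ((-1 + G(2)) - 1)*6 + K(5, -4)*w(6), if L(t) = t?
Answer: -157 + 50*I ≈ -157.0 + 50.0*I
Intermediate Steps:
K(C, T) = -5 + C*T (K(C, T) = T*C - 5 = C*T - 5 = -5 + C*T)
G(A) = 3 + A
w(Z) = 7 - 2*I (w(Z) = 7 - √(-5 + 1) = 7 - √(-4) = 7 - 2*I)
((-1 + G(2)) - 1)*6 + K(5, -4)*w(6) = ((-1 + (3 + 2)) - 1)*6 + (-5 + 5*(-4))*(7 - 2*I) = ((-1 + 5) - 1)*6 + (-5 - 20)*(7 - 2*I) = (4 - 1)*6 - 25*(7 - 2*I) = 3*6 + (-175 + 50*I) = 18 + (-175 + 50*I) = -157 + 50*I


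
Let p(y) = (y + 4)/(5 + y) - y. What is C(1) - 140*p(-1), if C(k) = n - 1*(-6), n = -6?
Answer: -245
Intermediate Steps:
C(k) = 0 (C(k) = -6 - 1*(-6) = -6 + 6 = 0)
p(y) = -y + (4 + y)/(5 + y) (p(y) = (4 + y)/(5 + y) - y = -y + (4 + y)/(5 + y))
C(1) - 140*p(-1) = 0 - 140*(4 - 1*(-1)² - 4*(-1))/(5 - 1) = 0 - 140*(4 - 1*1 + 4)/4 = 0 - 35*(4 - 1 + 4) = 0 - 35*7 = 0 - 140*7/4 = 0 - 245 = -245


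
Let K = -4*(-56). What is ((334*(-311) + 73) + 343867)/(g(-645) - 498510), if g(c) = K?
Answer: -120033/249143 ≈ -0.48178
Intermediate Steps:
K = 224
g(c) = 224
((334*(-311) + 73) + 343867)/(g(-645) - 498510) = ((334*(-311) + 73) + 343867)/(224 - 498510) = ((-103874 + 73) + 343867)/(-498286) = (-103801 + 343867)*(-1/498286) = 240066*(-1/498286) = -120033/249143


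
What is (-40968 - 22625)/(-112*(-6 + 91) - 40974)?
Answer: 63593/50494 ≈ 1.2594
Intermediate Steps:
(-40968 - 22625)/(-112*(-6 + 91) - 40974) = -63593/(-112*85 - 40974) = -63593/(-9520 - 40974) = -63593/(-50494) = -63593*(-1/50494) = 63593/50494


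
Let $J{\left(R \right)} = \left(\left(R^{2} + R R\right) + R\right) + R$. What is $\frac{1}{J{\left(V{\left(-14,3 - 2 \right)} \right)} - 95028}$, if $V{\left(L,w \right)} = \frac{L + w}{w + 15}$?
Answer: $- \frac{128}{12163623} \approx -1.0523 \cdot 10^{-5}$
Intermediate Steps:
$V{\left(L,w \right)} = \frac{L + w}{15 + w}$
$J{\left(R \right)} = 2 R + 2 R^{2}$ ($J{\left(R \right)} = \left(\left(R^{2} + R^{2}\right) + R\right) + R = \left(2 R^{2} + R\right) + R = \left(R + 2 R^{2}\right) + R = 2 R + 2 R^{2}$)
$\frac{1}{J{\left(V{\left(-14,3 - 2 \right)} \right)} - 95028} = \frac{1}{2 \frac{-14 + \left(3 - 2\right)}{15 + \left(3 - 2\right)} \left(1 + \frac{-14 + \left(3 - 2\right)}{15 + \left(3 - 2\right)}\right) - 95028} = \frac{1}{2 \frac{-14 + 1}{15 + 1} \left(1 + \frac{-14 + 1}{15 + 1}\right) - 95028} = \frac{1}{2 \cdot \frac{1}{16} \left(-13\right) \left(1 + \frac{1}{16} \left(-13\right)\right) - 95028} = \frac{1}{2 \left(- \frac{13}{16}\right) \left(1 - \frac{13}{16}\right) - 95028} = \frac{1}{2 \left(- \frac{13}{16}\right) \frac{3}{16} - 95028} = \frac{1}{- \frac{39}{128} - 95028} = \frac{1}{- \frac{12163623}{128}} = - \frac{128}{12163623}$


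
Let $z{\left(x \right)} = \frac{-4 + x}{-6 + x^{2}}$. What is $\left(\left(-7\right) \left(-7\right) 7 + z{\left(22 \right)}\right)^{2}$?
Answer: $\frac{6721704196}{57121} \approx 1.1767 \cdot 10^{5}$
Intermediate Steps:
$z{\left(x \right)} = \frac{-4 + x}{-6 + x^{2}}$
$\left(\left(-7\right) \left(-7\right) 7 + z{\left(22 \right)}\right)^{2} = \left(\left(-7\right) \left(-7\right) 7 + \frac{-4 + 22}{-6 + 22^{2}}\right)^{2} = \left(49 \cdot 7 + \frac{1}{-6 + 484} \cdot 18\right)^{2} = \left(343 + \frac{1}{478} \cdot 18\right)^{2} = \left(343 + \frac{9}{239}\right)^{2} = \left(\frac{81986}{239}\right)^{2} = \frac{6721704196}{57121}$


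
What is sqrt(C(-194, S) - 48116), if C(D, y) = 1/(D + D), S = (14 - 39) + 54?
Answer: I*sqrt(1810893873)/194 ≈ 219.35*I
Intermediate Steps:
S = 29 (S = -25 + 54 = 29)
C(D, y) = 1/(2*D)
sqrt(C(-194, S) - 48116) = sqrt((1/2)/(-194) - 48116) = sqrt((1/2)*(-1/194) - 48116) = sqrt(-1/388 - 48116) = sqrt(-18669009/388) = I*sqrt(1810893873)/194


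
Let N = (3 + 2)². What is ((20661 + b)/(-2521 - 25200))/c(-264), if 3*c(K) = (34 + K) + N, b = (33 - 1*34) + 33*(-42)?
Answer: 57822/5682805 ≈ 0.010175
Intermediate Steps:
b = -1387 (b = (33 - 34) - 1386 = -1 - 1386 = -1387)
N = 25 (N = 5² = 25)
c(K) = 59/3 + K/3 (c(K) = ((34 + K) + 25)/3 = (59 + K)/3 = 59/3 + K/3)
((20661 + b)/(-2521 - 25200))/c(-264) = ((20661 - 1387)/(-2521 - 25200))/(59/3 + (⅓)*(-264)) = (19274/(-27721))/(59/3 - 88) = (19274*(-1/27721))/(-205/3) = -19274/27721*(-3/205) = 57822/5682805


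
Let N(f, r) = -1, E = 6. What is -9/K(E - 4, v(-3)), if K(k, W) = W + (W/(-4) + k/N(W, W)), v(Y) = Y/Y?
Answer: 36/5 ≈ 7.2000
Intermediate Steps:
v(Y) = 1
K(k, W) = -k + 3*W/4 (K(k, W) = W + (W/(-4) + k/(-1)) = W + (W*(-¼) + k*(-1)) = W + (-W/4 - k) = W + (-k - W/4) = -k + 3*W/4)
-9/K(E - 4, v(-3)) = -9/(-(6 - 4) + (¾)*1) = -9/(-1*2 + ¾) = -9/(-2 + ¾) = -9/(-5/4) = -9*(-⅘) = 36/5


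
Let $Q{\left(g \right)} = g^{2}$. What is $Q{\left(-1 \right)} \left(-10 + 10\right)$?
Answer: $0$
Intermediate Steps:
$Q{\left(-1 \right)} \left(-10 + 10\right) = \left(-1\right)^{2} \left(-10 + 10\right) = 1 \cdot 0 = 0$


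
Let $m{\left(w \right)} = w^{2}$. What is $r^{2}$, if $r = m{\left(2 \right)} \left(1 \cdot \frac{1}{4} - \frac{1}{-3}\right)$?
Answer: $\frac{49}{9} \approx 5.4444$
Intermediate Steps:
$r = \frac{7}{3}$ ($r = 2^{2} \left(1 \cdot \frac{1}{4} - \frac{1}{-3}\right) = 4 \left(1 \cdot \frac{1}{4} - - \frac{1}{3}\right) = 4 \left(\frac{1}{4} + \frac{1}{3}\right) = 4 \cdot \frac{7}{12} = \frac{7}{3} \approx 2.3333$)
$r^{2} = \left(\frac{7}{3}\right)^{2} = \frac{49}{9}$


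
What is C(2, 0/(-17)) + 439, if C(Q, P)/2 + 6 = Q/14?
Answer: 2991/7 ≈ 427.29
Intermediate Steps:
C(Q, P) = -12 + Q/7 (C(Q, P) = -12 + 2*(Q/14) = -12 + Q/7)
C(2, 0/(-17)) + 439 = (-12 + (1/7)*2) + 439 = (-12 + 2/7) + 439 = -82/7 + 439 = 2991/7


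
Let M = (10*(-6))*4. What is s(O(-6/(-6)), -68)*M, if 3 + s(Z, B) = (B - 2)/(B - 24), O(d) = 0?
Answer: 12360/23 ≈ 537.39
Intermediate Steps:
s(Z, B) = -3 + (-2 + B)/(-24 + B) (s(Z, B) = -3 + (B - 2)/(B - 24) = -3 + (-2 + B)/(-24 + B))
M = -240 (M = -60*4 = -240)
s(O(-6/(-6)), -68)*M = (2*(35 - 1*(-68))/(-24 - 68))*(-240) = (2*(35 + 68)/(-92))*(-240) = (2*(-1/92)*103)*(-240) = -103/46*(-240) = 12360/23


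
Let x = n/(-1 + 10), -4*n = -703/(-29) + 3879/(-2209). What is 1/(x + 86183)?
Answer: 576549/49688362358 ≈ 1.1603e-5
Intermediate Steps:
n = -360109/64061 (n = -(-703/(-29) + 3879/(-2209))/4 = -(-703*(-1/29) + 3879*(-1/2209))/4 = -(703/29 - 3879/2209)/4 = -1/4*1440436/64061 = -360109/64061 ≈ -5.6213)
x = -360109/576549 (x = -360109/64061/(-1 + 10) = -360109/64061/9 = (1/9)*(-360109/64061) = -360109/576549 ≈ -0.62459)
1/(x + 86183) = 1/(-360109/576549 + 86183) = 1/(49688362358/576549) = 576549/49688362358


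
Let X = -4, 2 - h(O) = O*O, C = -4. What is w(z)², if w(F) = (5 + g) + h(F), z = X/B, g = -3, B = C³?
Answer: 1046529/65536 ≈ 15.969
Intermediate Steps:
h(O) = 2 - O² (h(O) = 2 - O*O = 2 - O²)
B = -64 (B = (-4)³ = -64)
z = 1/16 (z = -4/(-64) = -4*(-1/64) = 1/16 ≈ 0.062500)
w(F) = 4 - F² (w(F) = (5 - 3) + (2 - F²) = 2 + (2 - F²) = 4 - F²)
w(z)² = (4 - (1/16)²)² = (4 - 1*1/256)² = (4 - 1/256)² = (1023/256)² = 1046529/65536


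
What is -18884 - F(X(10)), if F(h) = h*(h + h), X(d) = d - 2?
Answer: -19012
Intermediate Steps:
X(d) = -2 + d
F(h) = 2*h² (F(h) = h*(2*h) = 2*h²)
-18884 - F(X(10)) = -18884 - 2*(-2 + 10)² = -18884 - 2*8² = -18884 - 2*64 = -18884 - 1*128 = -18884 - 128 = -19012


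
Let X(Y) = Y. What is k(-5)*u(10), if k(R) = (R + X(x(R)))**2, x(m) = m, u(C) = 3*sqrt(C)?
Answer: 300*sqrt(10) ≈ 948.68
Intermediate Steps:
k(R) = 4*R**2 (k(R) = (R + R)**2 = (2*R)**2 = 4*R**2)
k(-5)*u(10) = (4*(-5)**2)*(3*sqrt(10)) = (4*25)*(3*sqrt(10)) = 100*(3*sqrt(10)) = 300*sqrt(10)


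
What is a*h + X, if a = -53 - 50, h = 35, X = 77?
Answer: -3528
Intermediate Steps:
a = -103
a*h + X = -103*35 + 77 = -3605 + 77 = -3528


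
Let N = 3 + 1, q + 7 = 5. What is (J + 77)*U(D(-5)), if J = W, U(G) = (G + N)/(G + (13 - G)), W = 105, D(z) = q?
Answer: 28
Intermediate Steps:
q = -2 (q = -7 + 5 = -2)
D(z) = -2
N = 4
U(G) = 4/13 + G/13 (U(G) = (G + 4)/(G + (13 - G)) = (4 + G)/13 = (4 + G)*(1/13) = 4/13 + G/13)
J = 105
(J + 77)*U(D(-5)) = (105 + 77)*(4/13 + (1/13)*(-2)) = 182*(4/13 - 2/13) = 182*(2/13) = 28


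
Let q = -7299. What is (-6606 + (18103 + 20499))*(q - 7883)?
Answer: -485763272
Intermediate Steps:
(-6606 + (18103 + 20499))*(q - 7883) = (-6606 + (18103 + 20499))*(-7299 - 7883) = (-6606 + 38602)*(-15182) = 31996*(-15182) = -485763272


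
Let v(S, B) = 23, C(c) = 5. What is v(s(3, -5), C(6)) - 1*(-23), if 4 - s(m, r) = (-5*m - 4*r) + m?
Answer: 46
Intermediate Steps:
s(m, r) = 4 + 4*m + 4*r (s(m, r) = 4 - ((-5*m - 4*r) + m) = 4 - (-4*m - 4*r) = 4 + (4*m + 4*r) = 4 + 4*m + 4*r)
v(s(3, -5), C(6)) - 1*(-23) = 23 - 1*(-23) = 23 + 23 = 46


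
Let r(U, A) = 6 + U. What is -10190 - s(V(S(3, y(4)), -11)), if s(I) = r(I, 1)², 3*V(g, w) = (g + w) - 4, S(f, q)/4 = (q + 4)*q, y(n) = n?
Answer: -108871/9 ≈ -12097.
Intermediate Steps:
S(f, q) = 4*q*(4 + q) (S(f, q) = 4*((q + 4)*q) = 4*((4 + q)*q) = 4*(q*(4 + q)) = 4*q*(4 + q))
V(g, w) = -4/3 + g/3 + w/3 (V(g, w) = ((g + w) - 4)/3 = (-4 + g + w)/3 = -4/3 + g/3 + w/3)
s(I) = (6 + I)²
-10190 - s(V(S(3, y(4)), -11)) = -10190 - (6 + (-4/3 + (4*4*(4 + 4))/3 + (⅓)*(-11)))² = -10190 - (6 + (-4/3 + (4*4*8)/3 - 11/3))² = -10190 - (6 + (-4/3 + (⅓)*128 - 11/3))² = -10190 - (6 + (-4/3 + 128/3 - 11/3))² = -10190 - (6 + 113/3)² = -10190 - (131/3)² = -10190 - 1*17161/9 = -10190 - 17161/9 = -108871/9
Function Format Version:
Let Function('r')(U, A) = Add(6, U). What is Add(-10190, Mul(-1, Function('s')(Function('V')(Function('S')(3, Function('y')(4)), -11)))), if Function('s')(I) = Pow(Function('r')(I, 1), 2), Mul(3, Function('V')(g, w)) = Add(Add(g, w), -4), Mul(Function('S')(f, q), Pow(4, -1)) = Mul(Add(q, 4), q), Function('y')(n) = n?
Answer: Rational(-108871, 9) ≈ -12097.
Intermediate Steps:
Function('S')(f, q) = Mul(4, q, Add(4, q)) (Function('S')(f, q) = Mul(4, Mul(Add(q, 4), q)) = Mul(4, Mul(Add(4, q), q)) = Mul(4, Mul(q, Add(4, q))) = Mul(4, q, Add(4, q)))
Function('V')(g, w) = Add(Rational(-4, 3), Mul(Rational(1, 3), g), Mul(Rational(1, 3), w)) (Function('V')(g, w) = Mul(Rational(1, 3), Add(Add(g, w), -4)) = Mul(Rational(1, 3), Add(-4, g, w)) = Add(Rational(-4, 3), Mul(Rational(1, 3), g), Mul(Rational(1, 3), w)))
Function('s')(I) = Pow(Add(6, I), 2)
Add(-10190, Mul(-1, Function('s')(Function('V')(Function('S')(3, Function('y')(4)), -11)))) = Add(-10190, Mul(-1, Pow(Add(6, Add(Rational(-4, 3), Mul(Rational(1, 3), Mul(4, 4, Add(4, 4))), Mul(Rational(1, 3), -11))), 2))) = Add(-10190, Mul(-1, Pow(Add(6, Add(Rational(-4, 3), Mul(Rational(1, 3), Mul(4, 4, 8)), Rational(-11, 3))), 2))) = Add(-10190, Mul(-1, Pow(Add(6, Add(Rational(-4, 3), Mul(Rational(1, 3), 128), Rational(-11, 3))), 2))) = Add(-10190, Mul(-1, Pow(Add(6, Add(Rational(-4, 3), Rational(128, 3), Rational(-11, 3))), 2))) = Add(-10190, Mul(-1, Pow(Add(6, Rational(113, 3)), 2))) = Add(-10190, Mul(-1, Pow(Rational(131, 3), 2))) = Add(-10190, Mul(-1, Rational(17161, 9))) = Add(-10190, Rational(-17161, 9)) = Rational(-108871, 9)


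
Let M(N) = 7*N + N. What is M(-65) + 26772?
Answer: 26252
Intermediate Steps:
M(N) = 8*N
M(-65) + 26772 = 8*(-65) + 26772 = -520 + 26772 = 26252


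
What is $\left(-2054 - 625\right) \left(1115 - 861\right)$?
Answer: $-680466$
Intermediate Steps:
$\left(-2054 - 625\right) \left(1115 - 861\right) = \left(-2054 + \left(-1333 + 708\right)\right) 254 = \left(-2054 - 625\right) 254 = \left(-2679\right) 254 = -680466$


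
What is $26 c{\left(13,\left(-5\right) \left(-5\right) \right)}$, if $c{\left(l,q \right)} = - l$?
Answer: $-338$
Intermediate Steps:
$26 c{\left(13,\left(-5\right) \left(-5\right) \right)} = 26 \left(\left(-1\right) 13\right) = 26 \left(-13\right) = -338$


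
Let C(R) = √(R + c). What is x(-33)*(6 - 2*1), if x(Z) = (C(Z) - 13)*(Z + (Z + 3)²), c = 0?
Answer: -45084 + 3468*I*√33 ≈ -45084.0 + 19922.0*I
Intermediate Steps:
C(R) = √R (C(R) = √(R + 0) = √R)
x(Z) = (-13 + √Z)*(Z + (3 + Z)²) (x(Z) = (√Z - 13)*(Z + (Z + 3)²) = (-13 + √Z)*(Z + (3 + Z)²))
x(-33)*(6 - 2*1) = ((-33)^(3/2) - 13*(-33) - 13*(3 - 33)² + √(-33)*(3 - 33)²)*(6 - 2*1) = (-33*I*√33 + 429 - 13*(-30)² + (I*√33)*(-30)²)*(6 - 2) = (-33*I*√33 + 429 - 13*900 + (I*√33)*900)*4 = (-33*I*√33 + 429 - 11700 + 900*I*√33)*4 = (-11271 + 867*I*√33)*4 = -45084 + 3468*I*√33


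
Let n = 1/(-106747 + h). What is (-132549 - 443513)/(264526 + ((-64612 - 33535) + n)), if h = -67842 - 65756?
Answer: -69226810695/19994180377 ≈ -3.4623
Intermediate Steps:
h = -133598
n = -1/240345 (n = 1/(-106747 - 133598) = 1/(-240345) = -1/240345 ≈ -4.1607e-6)
(-132549 - 443513)/(264526 + ((-64612 - 33535) + n)) = (-132549 - 443513)/(264526 + ((-64612 - 33535) - 1/240345)) = -576062/(264526 + (-98147 - 1/240345)) = -576062/(264526 - 23589140716/240345) = -576062/39988360754/240345 = -576062*240345/39988360754 = -69226810695/19994180377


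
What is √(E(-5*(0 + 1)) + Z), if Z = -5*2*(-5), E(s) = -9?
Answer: √41 ≈ 6.4031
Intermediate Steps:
Z = 50 (Z = -10*(-5) = 50)
√(E(-5*(0 + 1)) + Z) = √(-9 + 50) = √41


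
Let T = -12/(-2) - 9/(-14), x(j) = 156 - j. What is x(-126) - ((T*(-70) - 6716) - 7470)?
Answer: 14933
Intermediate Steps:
T = 93/14 (T = -12*(-½) - 9*(-1/14) = 6 + 9/14 = 93/14 ≈ 6.6429)
x(-126) - ((T*(-70) - 6716) - 7470) = (156 - 1*(-126)) - (((93/14)*(-70) - 6716) - 7470) = (156 + 126) - ((-465 - 6716) - 7470) = 282 - (-7181 - 7470) = 282 - 1*(-14651) = 282 + 14651 = 14933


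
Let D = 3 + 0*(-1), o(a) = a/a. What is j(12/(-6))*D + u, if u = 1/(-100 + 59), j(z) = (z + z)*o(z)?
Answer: -493/41 ≈ -12.024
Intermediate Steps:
o(a) = 1
j(z) = 2*z (j(z) = (z + z)*1 = (2*z)*1 = 2*z)
u = -1/41 (u = 1/(-41) = -1/41 ≈ -0.024390)
D = 3 (D = 3 + 0 = 3)
j(12/(-6))*D + u = (2*(12/(-6)))*3 - 1/41 = (2*(12*(-⅙)))*3 - 1/41 = (2*(-2))*3 - 1/41 = -4*3 - 1/41 = -12 - 1/41 = -493/41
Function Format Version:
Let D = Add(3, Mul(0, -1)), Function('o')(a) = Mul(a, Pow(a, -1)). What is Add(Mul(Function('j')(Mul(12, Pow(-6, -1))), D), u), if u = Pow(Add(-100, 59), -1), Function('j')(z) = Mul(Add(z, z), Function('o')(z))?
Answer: Rational(-493, 41) ≈ -12.024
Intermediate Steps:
Function('o')(a) = 1
Function('j')(z) = Mul(2, z) (Function('j')(z) = Mul(Add(z, z), 1) = Mul(Mul(2, z), 1) = Mul(2, z))
u = Rational(-1, 41) (u = Pow(-41, -1) = Rational(-1, 41) ≈ -0.024390)
D = 3 (D = Add(3, 0) = 3)
Add(Mul(Function('j')(Mul(12, Pow(-6, -1))), D), u) = Add(Mul(Mul(2, Mul(12, Pow(-6, -1))), 3), Rational(-1, 41)) = Add(Mul(Mul(2, Mul(12, Rational(-1, 6))), 3), Rational(-1, 41)) = Add(Mul(Mul(2, -2), 3), Rational(-1, 41)) = Add(Mul(-4, 3), Rational(-1, 41)) = Add(-12, Rational(-1, 41)) = Rational(-493, 41)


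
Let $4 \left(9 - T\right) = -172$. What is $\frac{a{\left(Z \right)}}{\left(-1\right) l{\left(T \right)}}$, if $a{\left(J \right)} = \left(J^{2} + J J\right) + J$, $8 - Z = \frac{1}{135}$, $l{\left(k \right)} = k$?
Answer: $- \frac{190319}{72900} \approx -2.6107$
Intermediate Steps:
$T = 52$ ($T = 9 - -43 = 9 + 43 = 52$)
$Z = \frac{1079}{135}$ ($Z = 8 - \frac{1}{135} = \frac{1079}{135} \approx 7.9926$)
$a{\left(J \right)} = J + 2 J^{2}$ ($a{\left(J \right)} = \left(J^{2} + J^{2}\right) + J = 2 J^{2} + J = J + 2 J^{2}$)
$\frac{a{\left(Z \right)}}{\left(-1\right) l{\left(T \right)}} = \frac{\frac{1079}{135} \left(1 + 2 \cdot \frac{1079}{135}\right)}{\left(-1\right) 52} = \frac{\frac{1079}{135} \left(1 + \frac{2158}{135}\right)}{-52} = \frac{1079}{135} \cdot \frac{2293}{135} \left(- \frac{1}{52}\right) = \frac{2474147}{18225} \left(- \frac{1}{52}\right) = - \frac{190319}{72900}$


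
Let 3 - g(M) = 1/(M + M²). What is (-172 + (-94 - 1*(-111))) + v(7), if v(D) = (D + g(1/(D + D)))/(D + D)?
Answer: -16298/105 ≈ -155.22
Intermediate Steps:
g(M) = 3 - 1/(M + M²)
v(D) = (D + 2*D*(-1 + 3/(2*D) + 3/(4*D²))/(1 + 1/(2*D)))/(2*D) (v(D) = (D + (-1 + 3/(D + D) + 3*(1/(D + D))²)/((1/(D + D))*(1 + 1/(D + D))))/(D + D) = (D + (-1 + 3/((2*D)) + 3*(1/(2*D))²)/((1/(2*D))*(1 + 1/(2*D))))/((2*D)) = (D + (-1 + 3*(1/(2*D)) + 3*(1/(2*D))²)/(((1/(2*D)))*(1 + 1/(2*D))))*(1/(2*D)) = (D + (2*D)*(-1 + 3/(2*D) + 3*(1/(4*D²)))/(1 + 1/(2*D)))*(1/(2*D)) = (D + (2*D)*(-1 + 3/(2*D) + 3/(4*D²))/(1 + 1/(2*D)))*(1/(2*D)) = (D + 2*D*(-1 + 3/(2*D) + 3/(4*D²))/(1 + 1/(2*D)))*(1/(2*D)) = (D + 2*D*(-1 + 3/(2*D) + 3/(4*D²))/(1 + 1/(2*D)))/(2*D))
(-172 + (-94 - 1*(-111))) + v(7) = (-172 + (-94 - 1*(-111))) + (½)*(3 - 2*7² + 7*7)/(7*(1 + 2*7)) = (-172 + (-94 + 111)) + (½)*(⅐)*(3 - 2*49 + 49)/(1 + 14) = (-172 + 17) + (½)*(⅐)*(3 - 98 + 49)/15 = -155 + (½)*(⅐)*(1/15)*(-46) = -155 - 23/105 = -16298/105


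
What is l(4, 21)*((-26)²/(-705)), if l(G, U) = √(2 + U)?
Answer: -676*√23/705 ≈ -4.5986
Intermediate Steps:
l(4, 21)*((-26)²/(-705)) = √(2 + 21)*((-26)²/(-705)) = √23*(676*(-1/705)) = √23*(-676/705) = -676*√23/705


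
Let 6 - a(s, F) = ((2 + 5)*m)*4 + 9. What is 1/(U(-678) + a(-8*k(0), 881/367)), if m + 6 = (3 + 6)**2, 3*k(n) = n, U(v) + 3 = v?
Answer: -1/2784 ≈ -0.00035920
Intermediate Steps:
U(v) = -3 + v
k(n) = n/3
m = 75 (m = -6 + (3 + 6)**2 = -6 + 9**2 = -6 + 81 = 75)
a(s, F) = -2103 (a(s, F) = 6 - (((2 + 5)*75)*4 + 9) = 6 - ((7*75)*4 + 9) = 6 - (525*4 + 9) = 6 - (2100 + 9) = 6 - 1*2109 = 6 - 2109 = -2103)
1/(U(-678) + a(-8*k(0), 881/367)) = 1/((-3 - 678) - 2103) = 1/(-681 - 2103) = 1/(-2784) = -1/2784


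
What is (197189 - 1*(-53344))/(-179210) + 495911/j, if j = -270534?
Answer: -39162476233/12120599535 ≈ -3.2311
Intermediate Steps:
(197189 - 1*(-53344))/(-179210) + 495911/j = (197189 - 1*(-53344))/(-179210) + 495911/(-270534) = (197189 + 53344)*(-1/179210) + 495911*(-1/270534) = 250533*(-1/179210) - 495911/270534 = -250533/179210 - 495911/270534 = -39162476233/12120599535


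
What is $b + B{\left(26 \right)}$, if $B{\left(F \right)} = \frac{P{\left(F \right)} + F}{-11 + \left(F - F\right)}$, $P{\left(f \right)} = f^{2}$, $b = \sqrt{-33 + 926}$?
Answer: $- \frac{702}{11} + \sqrt{893} \approx -33.935$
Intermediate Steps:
$b = \sqrt{893} \approx 29.883$
$B{\left(F \right)} = - \frac{F}{11} - \frac{F^{2}}{11}$ ($B{\left(F \right)} = \frac{F^{2} + F}{-11 + \left(F - F\right)} = \frac{F + F^{2}}{-11 + 0} = \frac{F + F^{2}}{-11} = \left(F + F^{2}\right) \left(- \frac{1}{11}\right) = - \frac{F}{11} - \frac{F^{2}}{11}$)
$b + B{\left(26 \right)} = \sqrt{893} + \frac{1}{11} \cdot 26 \left(-1 - 26\right) = \sqrt{893} + \frac{1}{11} \cdot 26 \left(-27\right) = \sqrt{893} - \frac{702}{11} = - \frac{702}{11} + \sqrt{893}$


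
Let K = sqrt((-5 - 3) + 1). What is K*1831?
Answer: 1831*I*sqrt(7) ≈ 4844.4*I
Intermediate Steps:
K = I*sqrt(7) (K = sqrt(-8 + 1) = sqrt(-7) = I*sqrt(7) ≈ 2.6458*I)
K*1831 = (I*sqrt(7))*1831 = 1831*I*sqrt(7)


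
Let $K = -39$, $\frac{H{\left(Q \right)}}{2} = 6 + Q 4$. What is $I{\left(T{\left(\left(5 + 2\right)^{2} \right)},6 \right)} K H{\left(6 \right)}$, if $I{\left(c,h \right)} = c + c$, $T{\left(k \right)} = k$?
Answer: $-229320$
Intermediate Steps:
$H{\left(Q \right)} = 12 + 8 Q$ ($H{\left(Q \right)} = 2 \left(6 + Q 4\right) = 2 \left(6 + 4 Q\right) = 12 + 8 Q$)
$I{\left(c,h \right)} = 2 c$
$I{\left(T{\left(\left(5 + 2\right)^{2} \right)},6 \right)} K H{\left(6 \right)} = 2 \left(5 + 2\right)^{2} \left(-39\right) \left(12 + 8 \cdot 6\right) = 2 \cdot 7^{2} \left(-39\right) \left(12 + 48\right) = 2 \cdot 49 \left(-39\right) 60 = 98 \left(-39\right) 60 = \left(-3822\right) 60 = -229320$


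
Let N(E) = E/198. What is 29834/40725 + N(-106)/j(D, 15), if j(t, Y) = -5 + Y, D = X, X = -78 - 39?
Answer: 608383/895950 ≈ 0.67904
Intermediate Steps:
N(E) = E/198 (N(E) = E*(1/198) = E/198)
X = -117
D = -117
29834/40725 + N(-106)/j(D, 15) = 29834/40725 + ((1/198)*(-106))/(-5 + 15) = 29834*(1/40725) - 53/99/10 = 29834/40725 - 53/99*⅒ = 29834/40725 - 53/990 = 608383/895950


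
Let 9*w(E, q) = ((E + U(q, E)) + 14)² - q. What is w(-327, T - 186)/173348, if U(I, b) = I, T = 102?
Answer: 157693/1560132 ≈ 0.10108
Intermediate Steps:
w(E, q) = -q/9 + (14 + E + q)²/9 (w(E, q) = (((E + q) + 14)² - q)/9 = ((14 + E + q)² - q)/9 = -q/9 + (14 + E + q)²/9)
w(-327, T - 186)/173348 = (-(102 - 186)/9 + (14 - 327 + (102 - 186))²/9)/173348 = (-⅑*(-84) + (14 - 327 - 84)²/9)*(1/173348) = (28/3 + (⅑)*(-397)²)*(1/173348) = (28/3 + (⅑)*157609)*(1/173348) = (28/3 + 157609/9)*(1/173348) = (157693/9)*(1/173348) = 157693/1560132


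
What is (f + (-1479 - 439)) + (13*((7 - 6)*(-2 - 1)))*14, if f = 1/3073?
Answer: -7571871/3073 ≈ -2464.0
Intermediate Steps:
f = 1/3073 ≈ 0.00032541
(f + (-1479 - 439)) + (13*((7 - 6)*(-2 - 1)))*14 = (1/3073 + (-1479 - 439)) + (13*((7 - 6)*(-2 - 1)))*14 = (1/3073 - 1918) + (13*(1*(-3)))*14 = -5894013/3073 + (13*(-3))*14 = -5894013/3073 - 39*14 = -5894013/3073 - 546 = -7571871/3073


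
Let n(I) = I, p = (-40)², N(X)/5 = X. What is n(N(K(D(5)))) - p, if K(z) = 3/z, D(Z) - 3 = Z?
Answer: -12785/8 ≈ -1598.1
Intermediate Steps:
D(Z) = 3 + Z
N(X) = 5*X
p = 1600
n(N(K(D(5)))) - p = 5*(3/(3 + 5)) - 1*1600 = 5*(3/8) - 1600 = 15/8 - 1600 = -12785/8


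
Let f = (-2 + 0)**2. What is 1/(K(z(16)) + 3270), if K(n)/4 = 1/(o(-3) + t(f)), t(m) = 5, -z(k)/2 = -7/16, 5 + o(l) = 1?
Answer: 1/3274 ≈ 0.00030544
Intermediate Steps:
o(l) = -4 (o(l) = -5 + 1 = -4)
z(k) = 7/8 (z(k) = -(-14)/16 = -2*(-7/16) = 7/8)
f = 4 (f = (-2)**2 = 4)
K(n) = 4 (K(n) = 4/(-4 + 5) = 4/1 = 4*1 = 4)
1/(K(z(16)) + 3270) = 1/(4 + 3270) = 1/3274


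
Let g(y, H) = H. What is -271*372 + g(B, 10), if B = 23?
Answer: -100802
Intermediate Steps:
-271*372 + g(B, 10) = -271*372 + 10 = -100812 + 10 = -100802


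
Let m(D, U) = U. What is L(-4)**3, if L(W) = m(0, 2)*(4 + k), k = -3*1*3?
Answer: -1000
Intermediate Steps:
k = -9 (k = -3*3 = -9)
L(W) = -10 (L(W) = 2*(4 - 9) = 2*(-5) = -10)
L(-4)**3 = (-10)**3 = -1000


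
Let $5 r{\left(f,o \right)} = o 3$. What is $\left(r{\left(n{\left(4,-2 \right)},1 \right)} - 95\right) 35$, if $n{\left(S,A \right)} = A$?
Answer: $-3304$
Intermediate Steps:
$r{\left(f,o \right)} = \frac{3 o}{5}$ ($r{\left(f,o \right)} = \frac{o 3}{5} = \frac{3 o}{5}$)
$\left(r{\left(n{\left(4,-2 \right)},1 \right)} - 95\right) 35 = \left(\frac{3}{5} \cdot 1 - 95\right) 35 = \left(\frac{3}{5} - 95\right) 35 = \left(- \frac{472}{5}\right) 35 = -3304$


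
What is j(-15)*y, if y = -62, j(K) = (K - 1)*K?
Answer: -14880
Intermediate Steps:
j(K) = K*(-1 + K) (j(K) = (-1 + K)*K = K*(-1 + K))
j(-15)*y = -15*(-1 - 15)*(-62) = -15*(-16)*(-62) = 240*(-62) = -14880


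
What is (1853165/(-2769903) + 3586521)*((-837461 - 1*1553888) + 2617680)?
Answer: 2248443091634790638/2769903 ≈ 8.1174e+11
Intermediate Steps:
(1853165/(-2769903) + 3586521)*((-837461 - 1*1553888) + 2617680) = (1853165*(-1/2769903) + 3586521)*((-837461 - 1553888) + 2617680) = (-1853165/2769903 + 3586521)*(-2391349 + 2617680) = (9934313424298/2769903)*226331 = 2248443091634790638/2769903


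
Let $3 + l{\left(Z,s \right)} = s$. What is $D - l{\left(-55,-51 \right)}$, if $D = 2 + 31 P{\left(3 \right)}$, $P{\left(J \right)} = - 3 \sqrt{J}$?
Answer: $56 - 93 \sqrt{3} \approx -105.08$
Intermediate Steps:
$l{\left(Z,s \right)} = -3 + s$
$D = 2 - 93 \sqrt{3}$ ($D = 2 + 31 \left(- 3 \sqrt{3}\right) = 2 - 93 \sqrt{3} \approx -159.08$)
$D - l{\left(-55,-51 \right)} = \left(2 - 93 \sqrt{3}\right) - \left(-3 - 51\right) = \left(2 - 93 \sqrt{3}\right) - -54 = \left(2 - 93 \sqrt{3}\right) + 54 = 56 - 93 \sqrt{3}$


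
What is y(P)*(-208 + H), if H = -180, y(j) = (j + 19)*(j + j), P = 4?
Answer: -71392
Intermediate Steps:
y(j) = 2*j*(19 + j) (y(j) = (19 + j)*(2*j) = 2*j*(19 + j))
y(P)*(-208 + H) = (2*4*(19 + 4))*(-208 - 180) = (2*4*23)*(-388) = 184*(-388) = -71392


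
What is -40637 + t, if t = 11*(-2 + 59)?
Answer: -40010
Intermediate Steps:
t = 627 (t = 11*57 = 627)
-40637 + t = -40637 + 627 = -40010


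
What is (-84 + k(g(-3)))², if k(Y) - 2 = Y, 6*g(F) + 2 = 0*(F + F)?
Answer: 61009/9 ≈ 6778.8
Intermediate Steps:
g(F) = -⅓ (g(F) = -⅓ + (0*(F + F))/6 = -⅓ + (0*(2*F))/6 = -⅓ + (⅙)*0 = -⅓ + 0 = -⅓)
k(Y) = 2 + Y
(-84 + k(g(-3)))² = (-84 + (2 - ⅓))² = (-84 + 5/3)² = (-247/3)² = 61009/9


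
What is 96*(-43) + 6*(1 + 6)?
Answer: -4086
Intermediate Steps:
96*(-43) + 6*(1 + 6) = -4128 + 6*7 = -4128 + 42 = -4086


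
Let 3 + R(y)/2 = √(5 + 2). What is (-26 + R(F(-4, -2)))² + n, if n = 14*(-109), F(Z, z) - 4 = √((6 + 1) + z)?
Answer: -474 - 128*√7 ≈ -812.66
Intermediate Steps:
F(Z, z) = 4 + √(7 + z) (F(Z, z) = 4 + √((6 + 1) + z) = 4 + √(7 + z))
R(y) = -6 + 2*√7 (R(y) = -6 + 2*√(5 + 2) = -6 + 2*√7)
n = -1526
(-26 + R(F(-4, -2)))² + n = (-26 + (-6 + 2*√7))² - 1526 = (-32 + 2*√7)² - 1526 = -1526 + (-32 + 2*√7)²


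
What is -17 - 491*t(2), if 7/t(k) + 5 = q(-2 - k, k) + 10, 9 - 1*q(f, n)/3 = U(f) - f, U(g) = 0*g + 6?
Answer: -3471/2 ≈ -1735.5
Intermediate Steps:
U(g) = 6 (U(g) = 0 + 6 = 6)
q(f, n) = 9 + 3*f (q(f, n) = 27 - 3*(6 - f) = 27 + (-18 + 3*f) = 9 + 3*f)
t(k) = 7/(8 - 3*k) (t(k) = 7/(-5 + ((9 + 3*(-2 - k)) + 10)) = 7/(-5 + ((9 + (-6 - 3*k)) + 10)) = 7/(-5 + ((3 - 3*k) + 10)) = 7/(-5 + (13 - 3*k)) = 7/(8 - 3*k))
-17 - 491*t(2) = -17 - (-3437)/(-8 + 3*2) = -17 - (-3437)/(-8 + 6) = -17 - (-3437)/(-2) = -17 - (-3437)*(-1)/2 = -17 - 491*7/2 = -17 - 3437/2 = -3471/2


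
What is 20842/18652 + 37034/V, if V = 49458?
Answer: 430390451/230622654 ≈ 1.8662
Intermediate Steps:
20842/18652 + 37034/V = 20842/18652 + 37034/49458 = 20842*(1/18652) + 37034*(1/49458) = 10421/9326 + 18517/24729 = 430390451/230622654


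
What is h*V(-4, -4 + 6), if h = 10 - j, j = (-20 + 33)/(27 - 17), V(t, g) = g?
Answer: 87/5 ≈ 17.400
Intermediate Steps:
j = 13/10 ≈ 1.3000
h = 87/10 (h = 10 - 1*13/10 = 10 - 13/10 = 87/10 ≈ 8.7000)
h*V(-4, -4 + 6) = 87*(-4 + 6)/10 = (87/10)*2 = 87/5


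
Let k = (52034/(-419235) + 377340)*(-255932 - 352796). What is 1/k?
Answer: -419235/96297167674854448 ≈ -4.3536e-12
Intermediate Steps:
k = -96297167674854448/419235 (k = (52034*(-1/419235) + 377340)*(-608728) = (-52034/419235 + 377340)*(-608728) = (158194082866/419235)*(-608728) = -96297167674854448/419235 ≈ -2.2970e+11)
1/k = 1/(-96297167674854448/419235) = -419235/96297167674854448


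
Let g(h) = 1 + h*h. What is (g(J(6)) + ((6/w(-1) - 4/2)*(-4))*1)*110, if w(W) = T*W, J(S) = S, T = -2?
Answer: 3630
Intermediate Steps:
g(h) = 1 + h²
w(W) = -2*W
(g(J(6)) + ((6/w(-1) - 4/2)*(-4))*1)*110 = ((1 + 6²) + ((6/((-2*(-1))) - 4/2)*(-4))*1)*110 = ((1 + 36) + ((6/2 - 4*½)*(-4))*1)*110 = (37 + ((6*(½) - 2)*(-4))*1)*110 = (37 + ((3 - 2)*(-4))*1)*110 = (37 + (1*(-4))*1)*110 = (37 - 4*1)*110 = (37 - 4)*110 = 33*110 = 3630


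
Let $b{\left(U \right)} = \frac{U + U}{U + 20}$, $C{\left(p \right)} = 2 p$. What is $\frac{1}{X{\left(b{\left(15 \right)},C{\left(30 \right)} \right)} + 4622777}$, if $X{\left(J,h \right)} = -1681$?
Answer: $\frac{1}{4621096} \approx 2.164 \cdot 10^{-7}$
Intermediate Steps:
$b{\left(U \right)} = \frac{2 U}{20 + U}$
$\frac{1}{X{\left(b{\left(15 \right)},C{\left(30 \right)} \right)} + 4622777} = \frac{1}{-1681 + 4622777} = \frac{1}{4621096}$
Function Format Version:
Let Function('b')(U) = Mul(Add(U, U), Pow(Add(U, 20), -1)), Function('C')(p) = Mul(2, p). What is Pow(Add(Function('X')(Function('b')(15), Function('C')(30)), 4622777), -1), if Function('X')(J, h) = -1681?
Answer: Rational(1, 4621096) ≈ 2.1640e-7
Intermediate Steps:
Function('b')(U) = Mul(2, U, Pow(Add(20, U), -1)) (Function('b')(U) = Mul(Mul(2, U), Pow(Add(20, U), -1)) = Mul(2, U, Pow(Add(20, U), -1)))
Pow(Add(Function('X')(Function('b')(15), Function('C')(30)), 4622777), -1) = Pow(Add(-1681, 4622777), -1) = Pow(4621096, -1) = Rational(1, 4621096)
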